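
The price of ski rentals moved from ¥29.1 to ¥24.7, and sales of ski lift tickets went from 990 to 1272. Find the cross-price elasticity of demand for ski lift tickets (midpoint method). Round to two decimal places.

-1.52

ΔQ_x = 1272 − 990 = 282; ΔP_y = 24.7 − 29.1 = -4.4.
Midpoints: P̄_y = 26.90, Q̄_x = 1131.0.
ε_xy = (ΔQ_x/ΔP_y)(P̄_y/Q̄_x) = (282/-4.4)(26.90/1131.0).
ε_xy < 0, so the goods are complements.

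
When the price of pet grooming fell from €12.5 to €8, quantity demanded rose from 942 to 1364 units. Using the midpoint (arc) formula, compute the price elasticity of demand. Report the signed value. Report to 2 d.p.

ΔQ = 1364 − 942 = 422; ΔP = 8 − 12.5 = -4.5.
Midpoints: P̄ = 10.25, Q̄ = 1153.0.
ε = (ΔQ/ΔP)(P̄/Q̄) = (422/-4.5)(10.25/1153.0).

-0.83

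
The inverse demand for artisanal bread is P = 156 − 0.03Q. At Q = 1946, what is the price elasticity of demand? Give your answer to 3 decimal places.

At Q = 1946, P = 156 − 0.03(1946) = 97.62.
dP/dQ = −0.03, so dQ/dP = 1/(−0.03) = -33.333.
ε = (dQ/dP)(P/Q) = (-33.333)(97.62/1946).

-1.672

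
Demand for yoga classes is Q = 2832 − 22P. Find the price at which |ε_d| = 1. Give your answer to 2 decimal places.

For linear demand Q = a − bP, ε = −bP/(a − bP). |ε| = 1 when bP = a − bP, i.e. P = a/(2b).
P = 2832/(2·22) = 2832/44 = 64.3636.

64.36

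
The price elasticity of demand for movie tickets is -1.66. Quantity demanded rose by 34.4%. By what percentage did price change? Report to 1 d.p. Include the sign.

%ΔP ≈ %ΔQ / ε = (34.4%)/(-1.66) = -20.72%.

-20.7%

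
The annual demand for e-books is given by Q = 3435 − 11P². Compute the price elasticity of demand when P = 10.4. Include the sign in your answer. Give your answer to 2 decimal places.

-1.06

At P = 10.4, Q = 2245.240.
dQ/dP = −22P = -228.800.
ε = (dQ/dP)(P/Q) = (-228.800)(10.4/2245.240).
|ε| > 1, so demand is elastic at this price.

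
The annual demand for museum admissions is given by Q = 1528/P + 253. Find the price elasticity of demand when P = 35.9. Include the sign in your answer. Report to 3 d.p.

-0.144

At P = 35.9, Q = 295.563.
dQ/dP = −1528/P² = -1.186.
ε = (dQ/dP)(P/Q) = (-1.186)(35.9/295.563).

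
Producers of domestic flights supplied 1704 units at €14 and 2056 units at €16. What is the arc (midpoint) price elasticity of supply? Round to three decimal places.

ΔQ = 2056 − 1704 = 352; ΔP = 16 − 14 = 2.
Midpoints: P̄ = 15.00, Q̄ = 1880.0.
ε_s = (ΔQ/ΔP)(P̄/Q̄) = (352/2)(15.00/1880.0).

1.404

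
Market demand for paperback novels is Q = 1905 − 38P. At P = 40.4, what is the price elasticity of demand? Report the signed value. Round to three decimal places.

-4.151

At P = 40.4, Q = 369.800.
dQ/dP = −38.
ε = (dQ/dP)(P/Q) = (-38)(40.4/369.800).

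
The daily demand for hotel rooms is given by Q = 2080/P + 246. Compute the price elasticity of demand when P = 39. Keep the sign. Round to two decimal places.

At P = 39, Q = 299.333.
dQ/dP = −2080/P² = -1.368.
ε = (dQ/dP)(P/Q) = (-1.368)(39/299.333).
|ε| < 1, so demand is inelastic at this price.

-0.18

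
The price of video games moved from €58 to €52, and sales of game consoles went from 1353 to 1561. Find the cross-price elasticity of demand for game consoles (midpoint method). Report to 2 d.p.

ΔQ_x = 1561 − 1353 = 208; ΔP_y = 52 − 58 = -6.
Midpoints: P̄_y = 55.00, Q̄_x = 1457.0.
ε_xy = (ΔQ_x/ΔP_y)(P̄_y/Q̄_x) = (208/-6)(55.00/1457.0).

-1.31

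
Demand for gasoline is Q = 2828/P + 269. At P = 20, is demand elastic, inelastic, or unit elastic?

inelastic

Q = 410.400, dQ/dP = -7.070.
ε = (dQ/dP)(P/Q) ≈ -0.345.
|ε| = 0.34 < 1.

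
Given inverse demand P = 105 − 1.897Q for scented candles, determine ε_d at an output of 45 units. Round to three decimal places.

At Q = 45, P = 105 − 1.897(45) = 19.64.
dP/dQ = −1.897, so dQ/dP = 1/(−1.897) = -0.527.
ε = (dQ/dP)(P/Q) = (-0.527)(19.64/45).

-0.230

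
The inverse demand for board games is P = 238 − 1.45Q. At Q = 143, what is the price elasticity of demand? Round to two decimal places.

At Q = 143, P = 238 − 1.45(143) = 30.65.
dP/dQ = −1.45, so dQ/dP = 1/(−1.45) = -0.690.
ε = (dQ/dP)(P/Q) = (-0.690)(30.65/143).

-0.15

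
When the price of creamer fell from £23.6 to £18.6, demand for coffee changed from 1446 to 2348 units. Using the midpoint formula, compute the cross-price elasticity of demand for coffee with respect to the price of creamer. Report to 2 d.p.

-2.01

ΔQ_x = 2348 − 1446 = 902; ΔP_y = 18.6 − 23.6 = -5.
Midpoints: P̄_y = 21.10, Q̄_x = 1897.0.
ε_xy = (ΔQ_x/ΔP_y)(P̄_y/Q̄_x) = (902/-5)(21.10/1897.0).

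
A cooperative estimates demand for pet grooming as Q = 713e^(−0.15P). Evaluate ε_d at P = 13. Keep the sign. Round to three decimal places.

At P = 13, Q = 101.441.
dQ/dP = −0.15·713e^(−0.15P) = −0.15Q = -15.216.
ε = (dQ/dP)(P/Q) = (-15.216)(13/101.441).

-1.950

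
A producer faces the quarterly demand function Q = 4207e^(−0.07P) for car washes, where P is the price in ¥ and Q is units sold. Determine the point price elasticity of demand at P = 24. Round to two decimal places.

-1.68

At P = 24, Q = 784.075.
dQ/dP = −0.07·4207e^(−0.07P) = −0.07Q = -54.885.
ε = (dQ/dP)(P/Q) = (-54.885)(24/784.075).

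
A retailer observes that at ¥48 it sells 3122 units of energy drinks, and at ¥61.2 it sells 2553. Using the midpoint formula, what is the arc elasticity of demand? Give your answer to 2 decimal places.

-0.83

ΔQ = 2553 − 3122 = -569; ΔP = 61.2 − 48 = 13.2.
Midpoints: P̄ = 54.60, Q̄ = 2837.5.
ε = (ΔQ/ΔP)(P̄/Q̄) = (-569/13.2)(54.60/2837.5).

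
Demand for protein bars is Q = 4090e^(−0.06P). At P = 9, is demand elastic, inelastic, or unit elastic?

Q = 2383.440, dQ/dP = -143.006.
ε = (dQ/dP)(P/Q) ≈ -0.540.
|ε| = 0.54 < 1.

inelastic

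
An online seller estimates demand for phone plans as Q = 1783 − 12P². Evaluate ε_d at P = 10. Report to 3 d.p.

At P = 10, Q = 583.
dQ/dP = −24P = -240.
ε = (dQ/dP)(P/Q) = (-240)(10/583).

-4.117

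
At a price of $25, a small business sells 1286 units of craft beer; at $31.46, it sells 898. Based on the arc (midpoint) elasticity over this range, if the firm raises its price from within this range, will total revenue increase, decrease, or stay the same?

Arc ε = (-388/6.46)(28.23/1092.0) ≈ -1.553.
|ε| = 1.55 > 1, so demand is elastic. A price rise therefore reduces total revenue.

decrease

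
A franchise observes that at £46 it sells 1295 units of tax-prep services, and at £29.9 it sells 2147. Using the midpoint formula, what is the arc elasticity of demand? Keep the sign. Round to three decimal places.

-1.167

ΔQ = 2147 − 1295 = 852; ΔP = 29.9 − 46 = -16.1.
Midpoints: P̄ = 37.95, Q̄ = 1721.0.
ε = (ΔQ/ΔP)(P̄/Q̄) = (852/-16.1)(37.95/1721.0).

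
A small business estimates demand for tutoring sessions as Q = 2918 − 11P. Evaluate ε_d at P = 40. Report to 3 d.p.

-0.178

At P = 40, Q = 2478.
dQ/dP = −11.
ε = (dQ/dP)(P/Q) = (-11)(40/2478).
|ε| < 1, so demand is inelastic at this price.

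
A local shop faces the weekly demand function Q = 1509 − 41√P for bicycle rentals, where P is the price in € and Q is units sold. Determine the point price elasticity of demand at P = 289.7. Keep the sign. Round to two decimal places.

At P = 289.7, Q = 811.156.
dQ/dP = −41/(2√P) = -1.204.
ε = (dQ/dP)(P/Q) = (-1.204)(289.7/811.156).

-0.43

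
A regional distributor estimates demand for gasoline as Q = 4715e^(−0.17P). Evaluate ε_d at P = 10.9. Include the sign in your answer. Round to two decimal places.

-1.85

At P = 10.9, Q = 739.152.
dQ/dP = −0.17·4715e^(−0.17P) = −0.17Q = -125.656.
ε = (dQ/dP)(P/Q) = (-125.656)(10.9/739.152).
|ε| > 1, so demand is elastic at this price.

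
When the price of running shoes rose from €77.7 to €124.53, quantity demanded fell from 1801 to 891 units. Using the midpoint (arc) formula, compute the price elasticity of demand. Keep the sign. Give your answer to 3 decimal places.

-1.460

ΔQ = 891 − 1801 = -910; ΔP = 124.53 − 77.7 = 46.83.
Midpoints: P̄ = 101.12, Q̄ = 1346.0.
ε = (ΔQ/ΔP)(P̄/Q̄) = (-910/46.83)(101.12/1346.0).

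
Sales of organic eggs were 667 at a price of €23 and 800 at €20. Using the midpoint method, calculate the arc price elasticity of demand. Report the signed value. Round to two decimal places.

ΔQ = 800 − 667 = 133; ΔP = 20 − 23 = -3.
Midpoints: P̄ = 21.50, Q̄ = 733.5.
ε = (ΔQ/ΔP)(P̄/Q̄) = (133/-3)(21.50/733.5).

-1.30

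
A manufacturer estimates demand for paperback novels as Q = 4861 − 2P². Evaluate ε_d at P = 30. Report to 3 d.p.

At P = 30, Q = 3061.
dQ/dP = −4P = -120.
ε = (dQ/dP)(P/Q) = (-120)(30/3061).

-1.176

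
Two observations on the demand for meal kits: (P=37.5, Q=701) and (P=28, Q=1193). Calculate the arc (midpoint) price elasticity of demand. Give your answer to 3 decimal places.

-1.791

ΔQ = 1193 − 701 = 492; ΔP = 28 − 37.5 = -9.5.
Midpoints: P̄ = 32.75, Q̄ = 947.0.
ε = (ΔQ/ΔP)(P̄/Q̄) = (492/-9.5)(32.75/947.0).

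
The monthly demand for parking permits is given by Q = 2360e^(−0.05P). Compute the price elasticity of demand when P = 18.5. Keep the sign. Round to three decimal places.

-0.925

At P = 18.5, Q = 935.814.
dQ/dP = −0.05·2360e^(−0.05P) = −0.05Q = -46.791.
ε = (dQ/dP)(P/Q) = (-46.791)(18.5/935.814).
|ε| < 1, so demand is inelastic at this price.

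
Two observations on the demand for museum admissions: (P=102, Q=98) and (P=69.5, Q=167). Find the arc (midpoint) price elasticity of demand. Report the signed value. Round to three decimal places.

ΔQ = 167 − 98 = 69; ΔP = 69.5 − 102 = -32.5.
Midpoints: P̄ = 85.75, Q̄ = 132.5.
ε = (ΔQ/ΔP)(P̄/Q̄) = (69/-32.5)(85.75/132.5).

-1.374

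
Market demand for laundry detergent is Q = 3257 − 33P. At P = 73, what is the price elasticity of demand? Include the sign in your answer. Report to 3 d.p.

-2.841

At P = 73, Q = 848.
dQ/dP = −33.
ε = (dQ/dP)(P/Q) = (-33)(73/848).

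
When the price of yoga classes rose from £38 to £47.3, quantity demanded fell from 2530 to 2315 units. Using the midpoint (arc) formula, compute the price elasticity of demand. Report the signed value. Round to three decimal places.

ΔQ = 2315 − 2530 = -215; ΔP = 47.3 − 38 = 9.3.
Midpoints: P̄ = 42.65, Q̄ = 2422.5.
ε = (ΔQ/ΔP)(P̄/Q̄) = (-215/9.3)(42.65/2422.5).

-0.407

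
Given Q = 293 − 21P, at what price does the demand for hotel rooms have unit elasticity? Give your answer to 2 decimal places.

For linear demand Q = a − bP, ε = −bP/(a − bP). |ε| = 1 when bP = a − bP, i.e. P = a/(2b).
P = 293/(2·21) = 293/42 = 6.9762.

6.98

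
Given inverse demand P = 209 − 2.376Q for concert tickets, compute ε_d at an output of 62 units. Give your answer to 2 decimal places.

-0.42

At Q = 62, P = 209 − 2.376(62) = 61.69.
dP/dQ = −2.376, so dQ/dP = 1/(−2.376) = -0.421.
ε = (dQ/dP)(P/Q) = (-0.421)(61.69/62).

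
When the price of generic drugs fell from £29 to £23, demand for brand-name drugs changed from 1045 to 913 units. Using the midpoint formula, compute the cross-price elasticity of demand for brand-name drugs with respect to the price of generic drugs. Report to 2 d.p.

0.58

ΔQ_x = 913 − 1045 = -132; ΔP_y = 23 − 29 = -6.
Midpoints: P̄_y = 26.00, Q̄_x = 979.0.
ε_xy = (ΔQ_x/ΔP_y)(P̄_y/Q̄_x) = (-132/-6)(26.00/979.0).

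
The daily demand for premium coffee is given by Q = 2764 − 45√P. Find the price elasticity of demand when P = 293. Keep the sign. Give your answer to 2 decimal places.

-0.19

At P = 293, Q = 1993.724.
dQ/dP = −45/(2√P) = -1.314.
ε = (dQ/dP)(P/Q) = (-1.314)(293/1993.724).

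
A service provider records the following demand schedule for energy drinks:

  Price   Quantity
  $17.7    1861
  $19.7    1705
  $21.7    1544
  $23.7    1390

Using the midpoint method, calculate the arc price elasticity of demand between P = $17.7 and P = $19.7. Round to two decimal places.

At P = 17.7, Q = 1861; at P = 19.7, Q = 1705.
ΔQ = -156, ΔP = 2.0. Midpoints: P̄ = 18.70, Q̄ = 1783.0.
ε = (ΔQ/ΔP)(P̄/Q̄) = (-156/2.0)(18.70/1783.0).

-0.82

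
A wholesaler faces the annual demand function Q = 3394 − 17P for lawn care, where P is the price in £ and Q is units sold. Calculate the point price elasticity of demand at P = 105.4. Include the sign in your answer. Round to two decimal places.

-1.12

At P = 105.4, Q = 1602.200.
dQ/dP = −17.
ε = (dQ/dP)(P/Q) = (-17)(105.4/1602.200).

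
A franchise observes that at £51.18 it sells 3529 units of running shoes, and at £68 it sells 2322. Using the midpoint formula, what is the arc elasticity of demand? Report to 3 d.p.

ΔQ = 2322 − 3529 = -1207; ΔP = 68 − 51.18 = 16.82.
Midpoints: P̄ = 59.59, Q̄ = 2925.5.
ε = (ΔQ/ΔP)(P̄/Q̄) = (-1207/16.82)(59.59/2925.5).

-1.462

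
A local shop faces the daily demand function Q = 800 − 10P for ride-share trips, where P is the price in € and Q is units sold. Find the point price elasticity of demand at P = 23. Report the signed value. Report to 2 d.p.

-0.40

At P = 23, Q = 570.
dQ/dP = −10.
ε = (dQ/dP)(P/Q) = (-10)(23/570).
|ε| < 1, so demand is inelastic at this price.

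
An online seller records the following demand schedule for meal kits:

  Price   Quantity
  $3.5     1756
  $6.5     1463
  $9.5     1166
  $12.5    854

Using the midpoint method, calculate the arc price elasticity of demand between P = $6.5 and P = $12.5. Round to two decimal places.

-0.83

At P = 6.5, Q = 1463; at P = 12.5, Q = 854.
ΔQ = -609, ΔP = 6.0. Midpoints: P̄ = 9.50, Q̄ = 1158.5.
ε = (ΔQ/ΔP)(P̄/Q̄) = (-609/6.0)(9.50/1158.5).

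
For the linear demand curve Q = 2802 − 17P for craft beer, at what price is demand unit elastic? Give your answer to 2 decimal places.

82.41

For linear demand Q = a − bP, ε = −bP/(a − bP). |ε| = 1 when bP = a − bP, i.e. P = a/(2b).
P = 2802/(2·17) = 2802/34 = 82.4118.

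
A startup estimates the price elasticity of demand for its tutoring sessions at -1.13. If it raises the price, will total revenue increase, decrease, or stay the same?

decrease

|ε| = 1.13 > 1, so demand is elastic. A price rise therefore reduces total revenue.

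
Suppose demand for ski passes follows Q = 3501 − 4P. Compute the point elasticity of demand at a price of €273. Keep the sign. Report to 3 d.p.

-0.453

At P = 273, Q = 2409.
dQ/dP = −4.
ε = (dQ/dP)(P/Q) = (-4)(273/2409).
|ε| < 1, so demand is inelastic at this price.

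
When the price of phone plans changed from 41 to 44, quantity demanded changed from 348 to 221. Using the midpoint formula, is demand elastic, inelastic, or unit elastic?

elastic

Arc ε ≈ -6.324.
|ε| = 6.32 > 1.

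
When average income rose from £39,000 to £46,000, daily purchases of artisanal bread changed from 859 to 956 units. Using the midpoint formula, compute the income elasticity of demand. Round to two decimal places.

0.65

ΔQ = 97, ΔI = 7000. Midpoints: Ī = 42,500, Q̄ = 907.5.
ε_I = (ΔQ/ΔI)(Ī/Q̄) = (97/7000)(42500/907.5).
ε_I > 0, so the good is normal.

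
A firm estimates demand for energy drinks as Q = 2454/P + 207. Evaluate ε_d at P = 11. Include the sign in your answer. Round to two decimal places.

-0.52

At P = 11, Q = 430.091.
dQ/dP = −2454/P² = -20.281.
ε = (dQ/dP)(P/Q) = (-20.281)(11/430.091).
|ε| < 1, so demand is inelastic at this price.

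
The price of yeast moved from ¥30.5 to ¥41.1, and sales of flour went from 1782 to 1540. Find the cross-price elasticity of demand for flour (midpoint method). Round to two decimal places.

-0.49

ΔQ_x = 1540 − 1782 = -242; ΔP_y = 41.1 − 30.5 = 10.6.
Midpoints: P̄_y = 35.80, Q̄_x = 1661.0.
ε_xy = (ΔQ_x/ΔP_y)(P̄_y/Q̄_x) = (-242/10.6)(35.80/1661.0).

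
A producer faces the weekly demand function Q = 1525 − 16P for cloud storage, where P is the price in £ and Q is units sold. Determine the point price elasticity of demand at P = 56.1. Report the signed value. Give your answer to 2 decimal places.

At P = 56.1, Q = 627.400.
dQ/dP = −16.
ε = (dQ/dP)(P/Q) = (-16)(56.1/627.400).

-1.43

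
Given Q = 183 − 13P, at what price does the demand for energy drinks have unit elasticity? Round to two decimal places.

7.04

For linear demand Q = a − bP, ε = −bP/(a − bP). |ε| = 1 when bP = a − bP, i.e. P = a/(2b).
P = 183/(2·13) = 183/26 = 7.0385.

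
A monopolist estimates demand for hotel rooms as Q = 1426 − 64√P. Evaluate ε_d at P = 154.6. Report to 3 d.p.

-0.631

At P = 154.6, Q = 630.235.
dQ/dP = −64/(2√P) = -2.574.
ε = (dQ/dP)(P/Q) = (-2.574)(154.6/630.235).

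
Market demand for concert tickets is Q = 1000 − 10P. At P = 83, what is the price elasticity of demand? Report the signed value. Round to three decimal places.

-4.882

At P = 83, Q = 170.
dQ/dP = −10.
ε = (dQ/dP)(P/Q) = (-10)(83/170).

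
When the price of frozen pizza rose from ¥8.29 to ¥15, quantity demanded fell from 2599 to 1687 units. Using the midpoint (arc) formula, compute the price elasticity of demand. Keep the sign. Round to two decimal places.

-0.74

ΔQ = 1687 − 2599 = -912; ΔP = 15 − 8.29 = 6.71.
Midpoints: P̄ = 11.64, Q̄ = 2143.0.
ε = (ΔQ/ΔP)(P̄/Q̄) = (-912/6.71)(11.64/2143.0).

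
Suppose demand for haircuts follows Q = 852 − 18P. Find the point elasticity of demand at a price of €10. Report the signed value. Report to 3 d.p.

At P = 10, Q = 672.
dQ/dP = −18.
ε = (dQ/dP)(P/Q) = (-18)(10/672).
|ε| < 1, so demand is inelastic at this price.

-0.268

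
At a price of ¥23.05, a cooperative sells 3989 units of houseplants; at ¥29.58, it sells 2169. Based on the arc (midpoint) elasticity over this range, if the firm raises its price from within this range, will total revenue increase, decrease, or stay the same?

Arc ε = (-1820/6.53)(26.31/3079.0) ≈ -2.382.
|ε| = 2.38 > 1, so demand is elastic. A price rise therefore reduces total revenue.

decrease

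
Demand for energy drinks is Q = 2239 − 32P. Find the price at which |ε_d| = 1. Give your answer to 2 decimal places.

34.98

For linear demand Q = a − bP, ε = −bP/(a − bP). |ε| = 1 when bP = a − bP, i.e. P = a/(2b).
P = 2239/(2·32) = 2239/64 = 34.9844.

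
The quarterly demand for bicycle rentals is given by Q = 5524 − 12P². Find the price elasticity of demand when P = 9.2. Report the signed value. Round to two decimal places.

At P = 9.2, Q = 4508.320.
dQ/dP = −24P = -220.800.
ε = (dQ/dP)(P/Q) = (-220.800)(9.2/4508.320).

-0.45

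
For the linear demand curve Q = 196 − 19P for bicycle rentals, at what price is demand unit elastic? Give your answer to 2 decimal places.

For linear demand Q = a − bP, ε = −bP/(a − bP). |ε| = 1 when bP = a − bP, i.e. P = a/(2b).
P = 196/(2·19) = 196/38 = 5.1579.

5.16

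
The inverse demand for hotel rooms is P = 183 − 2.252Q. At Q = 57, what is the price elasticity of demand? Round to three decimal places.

At Q = 57, P = 183 − 2.252(57) = 54.64.
dP/dQ = −2.252, so dQ/dP = 1/(−2.252) = -0.444.
ε = (dQ/dP)(P/Q) = (-0.444)(54.64/57).

-0.426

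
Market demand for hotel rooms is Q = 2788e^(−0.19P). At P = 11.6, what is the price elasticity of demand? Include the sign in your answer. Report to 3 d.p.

At P = 11.6, Q = 307.686.
dQ/dP = −0.19·2788e^(−0.19P) = −0.19Q = -58.460.
ε = (dQ/dP)(P/Q) = (-58.460)(11.6/307.686).

-2.204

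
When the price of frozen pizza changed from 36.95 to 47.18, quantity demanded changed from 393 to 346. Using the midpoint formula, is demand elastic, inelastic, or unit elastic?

inelastic

Arc ε ≈ -0.523.
|ε| = 0.52 < 1.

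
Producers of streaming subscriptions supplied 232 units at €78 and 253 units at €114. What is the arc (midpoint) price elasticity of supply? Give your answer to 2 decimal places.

ΔQ = 253 − 232 = 21; ΔP = 114 − 78 = 36.
Midpoints: P̄ = 96.00, Q̄ = 242.5.
ε_s = (ΔQ/ΔP)(P̄/Q̄) = (21/36)(96.00/242.5).

0.23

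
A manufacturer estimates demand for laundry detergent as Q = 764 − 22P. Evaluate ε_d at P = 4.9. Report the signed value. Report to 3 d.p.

At P = 4.9, Q = 656.200.
dQ/dP = −22.
ε = (dQ/dP)(P/Q) = (-22)(4.9/656.200).

-0.164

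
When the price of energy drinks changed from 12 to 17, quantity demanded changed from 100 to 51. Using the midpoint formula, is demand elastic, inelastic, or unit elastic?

Arc ε ≈ -1.882.
|ε| = 1.88 > 1.

elastic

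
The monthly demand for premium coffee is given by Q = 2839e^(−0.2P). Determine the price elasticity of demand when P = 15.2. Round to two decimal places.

-3.04

At P = 15.2, Q = 135.803.
dQ/dP = −0.2·2839e^(−0.2P) = −0.2Q = -27.161.
ε = (dQ/dP)(P/Q) = (-27.161)(15.2/135.803).
|ε| > 1, so demand is elastic at this price.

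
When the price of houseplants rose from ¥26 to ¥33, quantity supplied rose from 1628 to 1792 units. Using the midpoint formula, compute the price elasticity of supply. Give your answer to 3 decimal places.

ΔQ = 1792 − 1628 = 164; ΔP = 33 − 26 = 7.
Midpoints: P̄ = 29.50, Q̄ = 1710.0.
ε_s = (ΔQ/ΔP)(P̄/Q̄) = (164/7)(29.50/1710.0).

0.404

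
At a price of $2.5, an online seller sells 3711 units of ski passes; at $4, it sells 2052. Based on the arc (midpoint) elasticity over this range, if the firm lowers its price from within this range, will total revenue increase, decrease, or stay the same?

Arc ε = (-1659/1.5)(3.25/2881.5) ≈ -1.247.
|ε| = 1.25 > 1, so demand is elastic. A price cut therefore raises total revenue.

increase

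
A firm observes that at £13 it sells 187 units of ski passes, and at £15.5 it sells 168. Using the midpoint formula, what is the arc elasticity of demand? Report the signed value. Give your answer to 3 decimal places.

ΔQ = 168 − 187 = -19; ΔP = 15.5 − 13 = 2.5.
Midpoints: P̄ = 14.25, Q̄ = 177.5.
ε = (ΔQ/ΔP)(P̄/Q̄) = (-19/2.5)(14.25/177.5).

-0.610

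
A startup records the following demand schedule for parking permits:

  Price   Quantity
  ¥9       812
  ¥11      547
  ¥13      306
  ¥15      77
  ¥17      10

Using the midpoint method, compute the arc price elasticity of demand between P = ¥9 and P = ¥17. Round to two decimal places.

At P = 9, Q = 812; at P = 17, Q = 10.
ΔQ = -802, ΔP = 8. Midpoints: P̄ = 13.00, Q̄ = 411.0.
ε = (ΔQ/ΔP)(P̄/Q̄) = (-802/8)(13.00/411.0).

-3.17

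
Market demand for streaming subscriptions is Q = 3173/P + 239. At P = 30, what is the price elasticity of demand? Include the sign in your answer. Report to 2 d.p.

At P = 30, Q = 344.767.
dQ/dP = −3173/P² = -3.526.
ε = (dQ/dP)(P/Q) = (-3.526)(30/344.767).

-0.31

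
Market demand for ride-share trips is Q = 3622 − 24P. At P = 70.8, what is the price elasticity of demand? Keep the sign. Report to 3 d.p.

-0.884

At P = 70.8, Q = 1922.800.
dQ/dP = −24.
ε = (dQ/dP)(P/Q) = (-24)(70.8/1922.800).
|ε| < 1, so demand is inelastic at this price.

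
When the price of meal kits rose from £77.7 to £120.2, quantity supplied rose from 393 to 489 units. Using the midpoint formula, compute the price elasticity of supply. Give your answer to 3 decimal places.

ΔQ = 489 − 393 = 96; ΔP = 120.2 − 77.7 = 42.5.
Midpoints: P̄ = 98.95, Q̄ = 441.0.
ε_s = (ΔQ/ΔP)(P̄/Q̄) = (96/42.5)(98.95/441.0).

0.507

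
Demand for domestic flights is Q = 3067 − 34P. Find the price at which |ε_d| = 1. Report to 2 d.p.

45.10

For linear demand Q = a − bP, ε = −bP/(a − bP). |ε| = 1 when bP = a − bP, i.e. P = a/(2b).
P = 3067/(2·34) = 3067/68 = 45.1029.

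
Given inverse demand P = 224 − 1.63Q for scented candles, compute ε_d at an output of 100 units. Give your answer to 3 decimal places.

At Q = 100, P = 224 − 1.63(100) = 61.00.
dP/dQ = −1.63, so dQ/dP = 1/(−1.63) = -0.613.
ε = (dQ/dP)(P/Q) = (-0.613)(61.00/100).

-0.374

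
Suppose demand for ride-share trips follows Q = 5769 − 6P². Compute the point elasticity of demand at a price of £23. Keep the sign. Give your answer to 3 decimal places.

-2.446

At P = 23, Q = 2595.
dQ/dP = −12P = -276.
ε = (dQ/dP)(P/Q) = (-276)(23/2595).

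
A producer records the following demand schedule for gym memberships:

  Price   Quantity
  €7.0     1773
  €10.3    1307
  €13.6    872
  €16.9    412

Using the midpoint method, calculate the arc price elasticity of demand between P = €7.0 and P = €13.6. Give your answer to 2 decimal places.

At P = 7.0, Q = 1773; at P = 13.6, Q = 872.
ΔQ = -901, ΔP = 6.6. Midpoints: P̄ = 10.30, Q̄ = 1322.5.
ε = (ΔQ/ΔP)(P̄/Q̄) = (-901/6.6)(10.30/1322.5).

-1.06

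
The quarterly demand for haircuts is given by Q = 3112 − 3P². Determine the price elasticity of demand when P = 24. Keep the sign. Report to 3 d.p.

At P = 24, Q = 1384.
dQ/dP = −6P = -144.
ε = (dQ/dP)(P/Q) = (-144)(24/1384).
|ε| > 1, so demand is elastic at this price.

-2.497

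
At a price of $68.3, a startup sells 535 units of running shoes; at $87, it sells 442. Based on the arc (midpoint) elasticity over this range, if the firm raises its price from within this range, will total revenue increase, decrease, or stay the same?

Arc ε = (-93/18.7)(77.65/488.5) ≈ -0.791.
|ε| = 0.79 < 1, so demand is inelastic. A price rise therefore raises total revenue.

increase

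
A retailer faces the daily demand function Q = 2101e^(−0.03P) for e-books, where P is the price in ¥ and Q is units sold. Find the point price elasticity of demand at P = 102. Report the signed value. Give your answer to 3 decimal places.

-3.060

At P = 102, Q = 98.511.
dQ/dP = −0.03·2101e^(−0.03P) = −0.03Q = -2.955.
ε = (dQ/dP)(P/Q) = (-2.955)(102/98.511).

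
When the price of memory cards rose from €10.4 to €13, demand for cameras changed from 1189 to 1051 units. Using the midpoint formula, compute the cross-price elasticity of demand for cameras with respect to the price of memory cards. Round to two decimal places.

ΔQ_x = 1051 − 1189 = -138; ΔP_y = 13 − 10.4 = 2.6.
Midpoints: P̄_y = 11.70, Q̄_x = 1120.0.
ε_xy = (ΔQ_x/ΔP_y)(P̄_y/Q̄_x) = (-138/2.6)(11.70/1120.0).
ε_xy < 0, so the goods are complements.

-0.55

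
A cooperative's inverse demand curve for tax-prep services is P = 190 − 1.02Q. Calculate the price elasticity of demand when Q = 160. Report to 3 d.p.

At Q = 160, P = 190 − 1.02(160) = 26.80.
dP/dQ = −1.02, so dQ/dP = 1/(−1.02) = -0.980.
ε = (dQ/dP)(P/Q) = (-0.980)(26.80/160).

-0.164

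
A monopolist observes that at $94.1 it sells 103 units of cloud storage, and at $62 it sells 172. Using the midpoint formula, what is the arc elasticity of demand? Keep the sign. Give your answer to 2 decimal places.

ΔQ = 172 − 103 = 69; ΔP = 62 − 94.1 = -32.1.
Midpoints: P̄ = 78.05, Q̄ = 137.5.
ε = (ΔQ/ΔP)(P̄/Q̄) = (69/-32.1)(78.05/137.5).

-1.22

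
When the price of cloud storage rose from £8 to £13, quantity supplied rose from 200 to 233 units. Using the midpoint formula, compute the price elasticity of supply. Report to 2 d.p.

0.32

ΔQ = 233 − 200 = 33; ΔP = 13 − 8 = 5.
Midpoints: P̄ = 10.50, Q̄ = 216.5.
ε_s = (ΔQ/ΔP)(P̄/Q̄) = (33/5)(10.50/216.5).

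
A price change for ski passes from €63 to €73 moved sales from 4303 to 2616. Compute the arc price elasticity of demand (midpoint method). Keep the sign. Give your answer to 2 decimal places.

-3.32

ΔQ = 2616 − 4303 = -1687; ΔP = 73 − 63 = 10.
Midpoints: P̄ = 68.00, Q̄ = 3459.5.
ε = (ΔQ/ΔP)(P̄/Q̄) = (-1687/10)(68.00/3459.5).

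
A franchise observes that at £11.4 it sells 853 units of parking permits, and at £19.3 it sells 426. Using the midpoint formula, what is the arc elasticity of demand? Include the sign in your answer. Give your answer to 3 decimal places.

-1.297

ΔQ = 426 − 853 = -427; ΔP = 19.3 − 11.4 = 7.9.
Midpoints: P̄ = 15.35, Q̄ = 639.5.
ε = (ΔQ/ΔP)(P̄/Q̄) = (-427/7.9)(15.35/639.5).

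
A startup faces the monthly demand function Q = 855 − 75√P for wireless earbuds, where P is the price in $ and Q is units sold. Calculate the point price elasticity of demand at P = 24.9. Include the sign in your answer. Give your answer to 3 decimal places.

At P = 24.9, Q = 480.751.
dQ/dP = −75/(2√P) = -7.515.
ε = (dQ/dP)(P/Q) = (-7.515)(24.9/480.751).
|ε| < 1, so demand is inelastic at this price.

-0.389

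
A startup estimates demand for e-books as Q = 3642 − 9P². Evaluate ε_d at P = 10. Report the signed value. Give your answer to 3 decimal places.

At P = 10, Q = 2742.
dQ/dP = −18P = -180.
ε = (dQ/dP)(P/Q) = (-180)(10/2742).
|ε| < 1, so demand is inelastic at this price.

-0.656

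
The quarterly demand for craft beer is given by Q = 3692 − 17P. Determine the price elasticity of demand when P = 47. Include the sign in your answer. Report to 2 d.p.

At P = 47, Q = 2893.
dQ/dP = −17.
ε = (dQ/dP)(P/Q) = (-17)(47/2893).

-0.28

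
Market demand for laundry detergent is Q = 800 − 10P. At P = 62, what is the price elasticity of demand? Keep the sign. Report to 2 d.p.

At P = 62, Q = 180.
dQ/dP = −10.
ε = (dQ/dP)(P/Q) = (-10)(62/180).

-3.44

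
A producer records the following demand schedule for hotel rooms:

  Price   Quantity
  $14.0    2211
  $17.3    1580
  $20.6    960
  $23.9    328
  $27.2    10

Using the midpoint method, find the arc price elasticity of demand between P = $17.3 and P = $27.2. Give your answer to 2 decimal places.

At P = 17.3, Q = 1580; at P = 27.2, Q = 10.
ΔQ = -1570, ΔP = 9.9. Midpoints: P̄ = 22.25, Q̄ = 795.0.
ε = (ΔQ/ΔP)(P̄/Q̄) = (-1570/9.9)(22.25/795.0).

-4.44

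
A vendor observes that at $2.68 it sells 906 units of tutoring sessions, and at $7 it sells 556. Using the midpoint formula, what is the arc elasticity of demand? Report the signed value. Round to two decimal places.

ΔQ = 556 − 906 = -350; ΔP = 7 − 2.68 = 4.32.
Midpoints: P̄ = 4.84, Q̄ = 731.0.
ε = (ΔQ/ΔP)(P̄/Q̄) = (-350/4.32)(4.84/731.0).

-0.54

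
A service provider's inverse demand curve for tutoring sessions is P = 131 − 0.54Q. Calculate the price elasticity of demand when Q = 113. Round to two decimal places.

At Q = 113, P = 131 − 0.54(113) = 69.98.
dP/dQ = −0.54, so dQ/dP = 1/(−0.54) = -1.852.
ε = (dQ/dP)(P/Q) = (-1.852)(69.98/113).

-1.15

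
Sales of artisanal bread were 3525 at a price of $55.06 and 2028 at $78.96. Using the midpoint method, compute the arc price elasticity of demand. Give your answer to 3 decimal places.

-1.512

ΔQ = 2028 − 3525 = -1497; ΔP = 78.96 − 55.06 = 23.9.
Midpoints: P̄ = 67.01, Q̄ = 2776.5.
ε = (ΔQ/ΔP)(P̄/Q̄) = (-1497/23.9)(67.01/2776.5).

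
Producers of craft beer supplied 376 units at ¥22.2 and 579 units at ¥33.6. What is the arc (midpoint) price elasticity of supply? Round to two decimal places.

1.04

ΔQ = 579 − 376 = 203; ΔP = 33.6 − 22.2 = 11.4.
Midpoints: P̄ = 27.90, Q̄ = 477.5.
ε_s = (ΔQ/ΔP)(P̄/Q̄) = (203/11.4)(27.90/477.5).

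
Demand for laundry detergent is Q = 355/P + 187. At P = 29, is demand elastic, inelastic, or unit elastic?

Q = 199.241, dQ/dP = -0.422.
ε = (dQ/dP)(P/Q) ≈ -0.061.
|ε| = 0.06 < 1.

inelastic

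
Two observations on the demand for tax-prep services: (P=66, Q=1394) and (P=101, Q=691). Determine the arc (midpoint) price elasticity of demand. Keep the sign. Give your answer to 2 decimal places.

ΔQ = 691 − 1394 = -703; ΔP = 101 − 66 = 35.
Midpoints: P̄ = 83.50, Q̄ = 1042.5.
ε = (ΔQ/ΔP)(P̄/Q̄) = (-703/35)(83.50/1042.5).

-1.61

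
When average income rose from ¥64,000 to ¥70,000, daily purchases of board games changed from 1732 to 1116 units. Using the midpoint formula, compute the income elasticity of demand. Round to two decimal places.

ΔQ = -616, ΔI = 6000. Midpoints: Ī = 67,000, Q̄ = 1424.0.
ε_I = (ΔQ/ΔI)(Ī/Q̄) = (-616/6000)(67000/1424.0).

-4.83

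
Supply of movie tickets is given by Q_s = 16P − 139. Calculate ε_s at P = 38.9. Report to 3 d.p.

At P = 38.9, Q_s = 483.40.
dQ_s/dP = 16.
ε_s = (dQ_s/dP)(P/Q_s) = (16)(38.9/483.40).

1.288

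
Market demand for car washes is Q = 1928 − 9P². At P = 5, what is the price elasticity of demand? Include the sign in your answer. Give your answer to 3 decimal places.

-0.264

At P = 5, Q = 1703.
dQ/dP = −18P = -90.
ε = (dQ/dP)(P/Q) = (-90)(5/1703).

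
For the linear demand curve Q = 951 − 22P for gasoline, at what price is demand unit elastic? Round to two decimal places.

For linear demand Q = a − bP, ε = −bP/(a − bP). |ε| = 1 when bP = a − bP, i.e. P = a/(2b).
P = 951/(2·22) = 951/44 = 21.6136.

21.61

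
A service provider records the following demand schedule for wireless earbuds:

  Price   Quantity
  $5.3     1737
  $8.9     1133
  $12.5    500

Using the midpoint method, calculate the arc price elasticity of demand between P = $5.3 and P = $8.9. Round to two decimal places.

-0.83

At P = 5.3, Q = 1737; at P = 8.9, Q = 1133.
ΔQ = -604, ΔP = 3.6. Midpoints: P̄ = 7.10, Q̄ = 1435.0.
ε = (ΔQ/ΔP)(P̄/Q̄) = (-604/3.6)(7.10/1435.0).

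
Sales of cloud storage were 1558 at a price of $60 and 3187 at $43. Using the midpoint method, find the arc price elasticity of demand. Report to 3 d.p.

ΔQ = 3187 − 1558 = 1629; ΔP = 43 − 60 = -17.
Midpoints: P̄ = 51.50, Q̄ = 2372.5.
ε = (ΔQ/ΔP)(P̄/Q̄) = (1629/-17)(51.50/2372.5).

-2.080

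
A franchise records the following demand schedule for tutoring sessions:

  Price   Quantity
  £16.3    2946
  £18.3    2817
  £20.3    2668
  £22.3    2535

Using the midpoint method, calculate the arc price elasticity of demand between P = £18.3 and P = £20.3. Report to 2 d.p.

At P = 18.3, Q = 2817; at P = 20.3, Q = 2668.
ΔQ = -149, ΔP = 2.0. Midpoints: P̄ = 19.30, Q̄ = 2742.5.
ε = (ΔQ/ΔP)(P̄/Q̄) = (-149/2.0)(19.30/2742.5).

-0.52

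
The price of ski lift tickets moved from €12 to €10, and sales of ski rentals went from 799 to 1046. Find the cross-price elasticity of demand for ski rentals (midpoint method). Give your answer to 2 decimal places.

ΔQ_x = 1046 − 799 = 247; ΔP_y = 10 − 12 = -2.
Midpoints: P̄_y = 11.00, Q̄_x = 922.5.
ε_xy = (ΔQ_x/ΔP_y)(P̄_y/Q̄_x) = (247/-2)(11.00/922.5).

-1.47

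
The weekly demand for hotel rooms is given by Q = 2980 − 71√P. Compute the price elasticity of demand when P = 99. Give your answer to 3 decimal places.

-0.155

At P = 99, Q = 2273.559.
dQ/dP = −71/(2√P) = -3.568.
ε = (dQ/dP)(P/Q) = (-3.568)(99/2273.559).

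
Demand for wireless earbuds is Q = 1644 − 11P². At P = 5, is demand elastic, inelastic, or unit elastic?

inelastic

Q = 1369, dQ/dP = -110.
ε = (dQ/dP)(P/Q) ≈ -0.402.
|ε| = 0.40 < 1.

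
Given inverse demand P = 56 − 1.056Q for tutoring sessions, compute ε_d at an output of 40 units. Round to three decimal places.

At Q = 40, P = 56 − 1.056(40) = 13.76.
dP/dQ = −1.056, so dQ/dP = 1/(−1.056) = -0.947.
ε = (dQ/dP)(P/Q) = (-0.947)(13.76/40).

-0.326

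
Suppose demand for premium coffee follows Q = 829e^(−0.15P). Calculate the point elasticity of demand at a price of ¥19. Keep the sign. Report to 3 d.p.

-2.850

At P = 19, Q = 47.953.
dQ/dP = −0.15·829e^(−0.15P) = −0.15Q = -7.193.
ε = (dQ/dP)(P/Q) = (-7.193)(19/47.953).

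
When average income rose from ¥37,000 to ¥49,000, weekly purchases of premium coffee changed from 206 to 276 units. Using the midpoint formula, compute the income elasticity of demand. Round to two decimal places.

ΔQ = 70, ΔI = 12000. Midpoints: Ī = 43,000, Q̄ = 241.0.
ε_I = (ΔQ/ΔI)(Ī/Q̄) = (70/12000)(43000/241.0).

1.04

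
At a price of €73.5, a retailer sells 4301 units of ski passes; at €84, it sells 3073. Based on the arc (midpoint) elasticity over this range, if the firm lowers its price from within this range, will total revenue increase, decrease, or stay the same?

increase

Arc ε = (-1228/10.5)(78.75/3687.0) ≈ -2.498.
|ε| = 2.50 > 1, so demand is elastic. A price cut therefore raises total revenue.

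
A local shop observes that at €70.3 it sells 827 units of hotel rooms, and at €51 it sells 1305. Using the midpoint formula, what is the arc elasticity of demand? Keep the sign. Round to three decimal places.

ΔQ = 1305 − 827 = 478; ΔP = 51 − 70.3 = -19.3.
Midpoints: P̄ = 60.65, Q̄ = 1066.0.
ε = (ΔQ/ΔP)(P̄/Q̄) = (478/-19.3)(60.65/1066.0).

-1.409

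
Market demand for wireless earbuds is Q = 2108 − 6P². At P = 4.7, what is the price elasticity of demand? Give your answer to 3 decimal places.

At P = 4.7, Q = 1975.460.
dQ/dP = −12P = -56.400.
ε = (dQ/dP)(P/Q) = (-56.400)(4.7/1975.460).

-0.134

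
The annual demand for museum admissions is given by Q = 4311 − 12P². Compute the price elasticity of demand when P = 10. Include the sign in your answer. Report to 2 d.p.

-0.77

At P = 10, Q = 3111.
dQ/dP = −24P = -240.
ε = (dQ/dP)(P/Q) = (-240)(10/3111).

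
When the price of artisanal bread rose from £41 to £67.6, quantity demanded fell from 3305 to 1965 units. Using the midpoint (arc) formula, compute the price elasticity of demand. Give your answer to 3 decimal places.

ΔQ = 1965 − 3305 = -1340; ΔP = 67.6 − 41 = 26.6.
Midpoints: P̄ = 54.30, Q̄ = 2635.0.
ε = (ΔQ/ΔP)(P̄/Q̄) = (-1340/26.6)(54.30/2635.0).

-1.038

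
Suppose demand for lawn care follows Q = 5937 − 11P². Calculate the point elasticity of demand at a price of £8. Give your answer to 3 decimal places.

At P = 8, Q = 5233.
dQ/dP = −22P = -176.
ε = (dQ/dP)(P/Q) = (-176)(8/5233).
|ε| < 1, so demand is inelastic at this price.

-0.269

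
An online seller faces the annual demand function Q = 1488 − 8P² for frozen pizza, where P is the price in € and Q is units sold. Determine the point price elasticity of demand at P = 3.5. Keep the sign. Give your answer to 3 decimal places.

At P = 3.5, Q = 1390.
dQ/dP = −16P = -56.
ε = (dQ/dP)(P/Q) = (-56)(3.5/1390).

-0.141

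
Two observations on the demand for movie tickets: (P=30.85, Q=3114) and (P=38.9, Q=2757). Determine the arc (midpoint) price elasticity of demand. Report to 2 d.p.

ΔQ = 2757 − 3114 = -357; ΔP = 38.9 − 30.85 = 8.05.
Midpoints: P̄ = 34.88, Q̄ = 2935.5.
ε = (ΔQ/ΔP)(P̄/Q̄) = (-357/8.05)(34.88/2935.5).

-0.53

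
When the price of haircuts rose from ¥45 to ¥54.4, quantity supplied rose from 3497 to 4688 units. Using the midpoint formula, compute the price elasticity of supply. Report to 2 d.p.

ΔQ = 4688 − 3497 = 1191; ΔP = 54.4 − 45 = 9.4.
Midpoints: P̄ = 49.70, Q̄ = 4092.5.
ε_s = (ΔQ/ΔP)(P̄/Q̄) = (1191/9.4)(49.70/4092.5).

1.54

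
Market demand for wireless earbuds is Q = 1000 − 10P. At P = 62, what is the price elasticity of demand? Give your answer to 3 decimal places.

-1.632

At P = 62, Q = 380.
dQ/dP = −10.
ε = (dQ/dP)(P/Q) = (-10)(62/380).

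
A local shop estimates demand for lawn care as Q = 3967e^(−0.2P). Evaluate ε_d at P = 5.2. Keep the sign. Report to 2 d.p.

-1.04

At P = 5.2, Q = 1402.155.
dQ/dP = −0.2·3967e^(−0.2P) = −0.2Q = -280.431.
ε = (dQ/dP)(P/Q) = (-280.431)(5.2/1402.155).
|ε| > 1, so demand is elastic at this price.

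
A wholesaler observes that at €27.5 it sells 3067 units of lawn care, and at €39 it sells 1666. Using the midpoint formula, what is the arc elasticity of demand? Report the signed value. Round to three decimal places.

ΔQ = 1666 − 3067 = -1401; ΔP = 39 − 27.5 = 11.5.
Midpoints: P̄ = 33.25, Q̄ = 2366.5.
ε = (ΔQ/ΔP)(P̄/Q̄) = (-1401/11.5)(33.25/2366.5).

-1.712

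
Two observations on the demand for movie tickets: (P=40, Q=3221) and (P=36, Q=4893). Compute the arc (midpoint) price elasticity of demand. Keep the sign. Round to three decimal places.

-3.915

ΔQ = 4893 − 3221 = 1672; ΔP = 36 − 40 = -4.
Midpoints: P̄ = 38.00, Q̄ = 4057.0.
ε = (ΔQ/ΔP)(P̄/Q̄) = (1672/-4)(38.00/4057.0).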